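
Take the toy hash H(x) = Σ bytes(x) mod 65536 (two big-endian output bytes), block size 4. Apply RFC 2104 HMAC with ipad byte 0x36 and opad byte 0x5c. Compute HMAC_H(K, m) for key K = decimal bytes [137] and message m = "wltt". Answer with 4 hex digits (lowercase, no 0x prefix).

0218

Key decimal bytes [137] = 89 is 1 byte ≤ B = 4; zero-pad to 4 bytes: K' = 89 00 00 00.
K' ⊕ ipad = bf 36 36 36.  K' ⊕ opad = d5 5c 5c 5c.
Inner input = (K'⊕ipad) ∥ m = bf 36 36 36 ∥ 77 6c 74 74.
Inner hash: sum = 191+54+54+54+119+108+116+116 = 812 → 03 2c.
Outer input = (K'⊕opad) ∥ inner = d5 5c 5c 5c ∥ 03 2c.
Outer hash (tag): sum = 213+92+92+92+3+44 = 536 → 02 18.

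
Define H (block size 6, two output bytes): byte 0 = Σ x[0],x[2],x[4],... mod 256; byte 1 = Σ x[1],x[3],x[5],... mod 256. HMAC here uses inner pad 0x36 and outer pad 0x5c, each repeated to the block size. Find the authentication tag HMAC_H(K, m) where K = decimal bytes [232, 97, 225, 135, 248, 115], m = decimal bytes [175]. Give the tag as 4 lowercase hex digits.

4794

Key decimal bytes [232, 97, 225, 135, 248, 115] = e8 61 e1 87 f8 73 is exactly B = 6 bytes: K' = e8 61 e1 87 f8 73.
K' ⊕ ipad = de 57 d7 b1 ce 45.  K' ⊕ opad = b4 3d bd db a4 2f.
Inner input = (K'⊕ipad) ∥ m = de 57 d7 b1 ce 45 ∥ af.
Inner hash: even-index sum = 818 mod 256 = 50; odd-index sum = 333 mod 256 = 77 → 32 4d.
Outer input = (K'⊕opad) ∥ inner = b4 3d bd db a4 2f ∥ 32 4d.
Outer hash (tag): even-index sum = 583 mod 256 = 71; odd-index sum = 404 mod 256 = 148 → 47 94.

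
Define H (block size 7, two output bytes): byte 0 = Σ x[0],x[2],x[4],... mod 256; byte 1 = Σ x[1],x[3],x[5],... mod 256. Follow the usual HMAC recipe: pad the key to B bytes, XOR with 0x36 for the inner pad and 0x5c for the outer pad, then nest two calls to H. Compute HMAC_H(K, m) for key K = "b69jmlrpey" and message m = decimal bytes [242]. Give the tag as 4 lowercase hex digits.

Key "b69jmlrpey" = 62 36 39 6a 6d 6c 72 70 65 79 is 10 bytes > B = 7, so hash it first: H(key) = df f5, then zero-pad to 7 bytes: K' = df f5 00 00 00 00 00.
K' ⊕ ipad = e9 c3 36 36 36 36 36.  K' ⊕ opad = 83 a9 5c 5c 5c 5c 5c.
Inner input = (K'⊕ipad) ∥ m = e9 c3 36 36 36 36 36 ∥ f2.
Inner hash: even-index sum = 395 mod 256 = 139; odd-index sum = 545 mod 256 = 33 → 8b 21.
Outer input = (K'⊕opad) ∥ inner = 83 a9 5c 5c 5c 5c 5c ∥ 8b 21.
Outer hash (tag): even-index sum = 440 mod 256 = 184; odd-index sum = 492 mod 256 = 236 → b8 ec.

b8ec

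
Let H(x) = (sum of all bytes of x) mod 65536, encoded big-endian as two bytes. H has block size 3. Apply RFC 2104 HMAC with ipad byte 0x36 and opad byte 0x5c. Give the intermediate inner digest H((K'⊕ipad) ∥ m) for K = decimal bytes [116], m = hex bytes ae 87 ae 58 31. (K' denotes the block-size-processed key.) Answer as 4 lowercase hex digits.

Key decimal bytes [116] = 74 is 1 byte ≤ B = 3; zero-pad to 3 bytes: K' = 74 00 00.
K' ⊕ ipad = 42 36 36.
Inner input = 42 36 36 ∥ ae 87 ae 58 31.
Inner hash: sum = 66+54+54+174+135+174+88+49 = 794 → 03 1a.

031a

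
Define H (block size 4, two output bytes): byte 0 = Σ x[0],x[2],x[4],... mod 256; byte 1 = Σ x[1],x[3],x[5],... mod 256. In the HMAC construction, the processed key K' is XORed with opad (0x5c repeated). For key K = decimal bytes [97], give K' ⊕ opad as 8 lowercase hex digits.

Key decimal bytes [97] = 61 is 1 byte ≤ B = 4; zero-pad to 4 bytes: K' = 61 00 00 00.
XOR each byte with 0x5c: 61⊕5c=3d, 00⊕5c=5c, 00⊕5c=5c, 00⊕5c=5c.

3d5c5c5c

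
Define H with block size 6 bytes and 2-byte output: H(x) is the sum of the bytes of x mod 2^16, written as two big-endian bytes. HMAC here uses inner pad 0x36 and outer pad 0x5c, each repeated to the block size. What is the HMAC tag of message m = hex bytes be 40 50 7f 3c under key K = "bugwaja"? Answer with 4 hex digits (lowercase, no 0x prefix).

037a

Key "bugwaja" = 62 75 67 77 61 6a 61 is 7 bytes > B = 6, so hash it first: H(key) = 02 e1, then zero-pad to 6 bytes: K' = 02 e1 00 00 00 00.
K' ⊕ ipad = 34 d7 36 36 36 36.  K' ⊕ opad = 5e bd 5c 5c 5c 5c.
Inner input = (K'⊕ipad) ∥ m = 34 d7 36 36 36 36 ∥ be 40 50 7f 3c.
Inner hash: sum = 52+215+54+54+54+54+190+64+80+127+60 = 1004 → 03 ec.
Outer input = (K'⊕opad) ∥ inner = 5e bd 5c 5c 5c 5c ∥ 03 ec.
Outer hash (tag): sum = 94+189+92+92+92+92+3+236 = 890 → 03 7a.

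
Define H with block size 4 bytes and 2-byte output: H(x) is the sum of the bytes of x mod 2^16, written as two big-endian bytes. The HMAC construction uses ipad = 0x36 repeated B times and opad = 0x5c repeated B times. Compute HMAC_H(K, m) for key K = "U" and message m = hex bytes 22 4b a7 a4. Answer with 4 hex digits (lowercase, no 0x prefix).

01dc

Key "U" = 55 is 1 byte ≤ B = 4; zero-pad to 4 bytes: K' = 55 00 00 00.
K' ⊕ ipad = 63 36 36 36.  K' ⊕ opad = 09 5c 5c 5c.
Inner input = (K'⊕ipad) ∥ m = 63 36 36 36 ∥ 22 4b a7 a4.
Inner hash: sum = 99+54+54+54+34+75+167+164 = 701 → 02 bd.
Outer input = (K'⊕opad) ∥ inner = 09 5c 5c 5c ∥ 02 bd.
Outer hash (tag): sum = 9+92+92+92+2+189 = 476 → 01 dc.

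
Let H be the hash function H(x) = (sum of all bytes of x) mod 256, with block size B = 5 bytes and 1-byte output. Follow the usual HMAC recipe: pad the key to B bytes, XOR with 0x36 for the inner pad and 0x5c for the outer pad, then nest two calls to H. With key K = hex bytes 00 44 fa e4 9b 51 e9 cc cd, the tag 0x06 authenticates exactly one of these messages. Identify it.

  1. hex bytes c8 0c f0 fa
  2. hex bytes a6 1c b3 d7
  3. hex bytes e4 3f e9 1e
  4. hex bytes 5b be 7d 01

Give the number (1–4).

Key hex bytes 00 44 fa e4 9b 51 e9 cc cd is 9 bytes > B = 5, so hash it first: H(key) = 90, then zero-pad to 5 bytes: K' = 90 00 00 00 00.
K' ⊕ ipad = a6 36 36 36 36; K' ⊕ opad = cc 5c 5c 5c 5c.
m1: inner = H(a6 36 36 36 36 c8 0c f0 fa) = 3c; tag = H(cc 5c 5c 5c 5c 3c) = 78
m2: inner = H(a6 36 36 36 36 a6 1c b3 d7) = ca; tag = H(cc 5c 5c 5c 5c ca) = 06 ← matches
m3: inner = H(a6 36 36 36 36 e4 3f e9 1e) = a8; tag = H(cc 5c 5c 5c 5c a8) = e4
m4: inner = H(a6 36 36 36 36 5b be 7d 01) = 15; tag = H(cc 5c 5c 5c 5c 15) = 51

2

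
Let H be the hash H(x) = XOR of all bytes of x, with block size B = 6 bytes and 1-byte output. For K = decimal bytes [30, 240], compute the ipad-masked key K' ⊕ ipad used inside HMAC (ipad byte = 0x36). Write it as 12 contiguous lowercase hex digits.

28c636363636

Key decimal bytes [30, 240] = 1e f0 is 2 bytes ≤ B = 6; zero-pad to 6 bytes: K' = 1e f0 00 00 00 00.
XOR each byte with 0x36: 1e⊕36=28, f0⊕36=c6, 00⊕36=36, 00⊕36=36, 00⊕36=36, 00⊕36=36.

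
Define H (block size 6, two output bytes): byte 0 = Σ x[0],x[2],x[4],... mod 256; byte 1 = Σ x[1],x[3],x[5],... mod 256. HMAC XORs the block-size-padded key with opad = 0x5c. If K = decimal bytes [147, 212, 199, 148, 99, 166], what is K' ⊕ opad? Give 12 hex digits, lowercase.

cf889bc83ffa

Key decimal bytes [147, 212, 199, 148, 99, 166] = 93 d4 c7 94 63 a6 is exactly B = 6 bytes: K' = 93 d4 c7 94 63 a6.
XOR each byte with 0x5c: 93⊕5c=cf, d4⊕5c=88, c7⊕5c=9b, 94⊕5c=c8, 63⊕5c=3f, a6⊕5c=fa.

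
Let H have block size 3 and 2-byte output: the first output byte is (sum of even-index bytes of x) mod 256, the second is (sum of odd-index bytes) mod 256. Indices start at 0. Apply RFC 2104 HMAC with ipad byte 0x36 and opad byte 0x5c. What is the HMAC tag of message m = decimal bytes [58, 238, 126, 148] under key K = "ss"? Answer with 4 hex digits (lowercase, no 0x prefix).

Key "ss" = 73 73 is 2 bytes ≤ B = 3; zero-pad to 3 bytes: K' = 73 73 00.
K' ⊕ ipad = 45 45 36.  K' ⊕ opad = 2f 2f 5c.
Inner input = (K'⊕ipad) ∥ m = 45 45 36 ∥ 3a ee 7e 94.
Inner hash: even-index sum = 509 mod 256 = 253; odd-index sum = 253 mod 256 = 253 → fd fd.
Outer input = (K'⊕opad) ∥ inner = 2f 2f 5c ∥ fd fd.
Outer hash (tag): even-index sum = 392 mod 256 = 136; odd-index sum = 300 mod 256 = 44 → 88 2c.

882c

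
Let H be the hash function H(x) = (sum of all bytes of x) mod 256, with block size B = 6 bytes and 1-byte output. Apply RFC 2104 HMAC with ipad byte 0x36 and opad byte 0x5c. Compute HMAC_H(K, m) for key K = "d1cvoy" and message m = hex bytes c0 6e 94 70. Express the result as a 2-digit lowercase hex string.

2e

Key "d1cvoy" = 64 31 63 76 6f 79 is exactly B = 6 bytes: K' = 64 31 63 76 6f 79.
K' ⊕ ipad = 52 07 55 40 59 4f.  K' ⊕ opad = 38 6d 3f 2a 33 25.
Inner input = (K'⊕ipad) ∥ m = 52 07 55 40 59 4f ∥ c0 6e 94 70.
Inner hash: sum = 82+7+85+64+89+79+192+110+148+112 = 968; mod 256 = 200 → c8.
Outer input = (K'⊕opad) ∥ inner = 38 6d 3f 2a 33 25 ∥ c8.
Outer hash (tag): sum = 56+109+63+42+51+37+200 = 558; mod 256 = 46 → 2e.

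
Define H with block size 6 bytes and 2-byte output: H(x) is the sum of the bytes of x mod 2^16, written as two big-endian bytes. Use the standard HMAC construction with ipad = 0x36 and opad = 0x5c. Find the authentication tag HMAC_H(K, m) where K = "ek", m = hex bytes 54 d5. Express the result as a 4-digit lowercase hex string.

0293

Key "ek" = 65 6b is 2 bytes ≤ B = 6; zero-pad to 6 bytes: K' = 65 6b 00 00 00 00.
K' ⊕ ipad = 53 5d 36 36 36 36.  K' ⊕ opad = 39 37 5c 5c 5c 5c.
Inner input = (K'⊕ipad) ∥ m = 53 5d 36 36 36 36 ∥ 54 d5.
Inner hash: sum = 83+93+54+54+54+54+84+213 = 689 → 02 b1.
Outer input = (K'⊕opad) ∥ inner = 39 37 5c 5c 5c 5c ∥ 02 b1.
Outer hash (tag): sum = 57+55+92+92+92+92+2+177 = 659 → 02 93.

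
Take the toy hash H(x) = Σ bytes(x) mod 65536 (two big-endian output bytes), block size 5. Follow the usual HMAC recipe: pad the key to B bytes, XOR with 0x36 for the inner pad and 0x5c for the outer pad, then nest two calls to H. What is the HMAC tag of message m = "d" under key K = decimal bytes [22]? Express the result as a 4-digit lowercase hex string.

Key decimal bytes [22] = 16 is 1 byte ≤ B = 5; zero-pad to 5 bytes: K' = 16 00 00 00 00.
K' ⊕ ipad = 20 36 36 36 36.  K' ⊕ opad = 4a 5c 5c 5c 5c.
Inner input = (K'⊕ipad) ∥ m = 20 36 36 36 36 ∥ 64.
Inner hash: sum = 32+54+54+54+54+100 = 348 → 01 5c.
Outer input = (K'⊕opad) ∥ inner = 4a 5c 5c 5c 5c ∥ 01 5c.
Outer hash (tag): sum = 74+92+92+92+92+1+92 = 535 → 02 17.

0217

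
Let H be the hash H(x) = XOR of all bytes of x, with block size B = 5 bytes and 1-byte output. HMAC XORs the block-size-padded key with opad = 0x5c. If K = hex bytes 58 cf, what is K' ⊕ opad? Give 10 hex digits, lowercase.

Key hex bytes 58 cf is 2 bytes ≤ B = 5; zero-pad to 5 bytes: K' = 58 cf 00 00 00.
XOR each byte with 0x5c: 58⊕5c=04, cf⊕5c=93, 00⊕5c=5c, 00⊕5c=5c, 00⊕5c=5c.

04935c5c5c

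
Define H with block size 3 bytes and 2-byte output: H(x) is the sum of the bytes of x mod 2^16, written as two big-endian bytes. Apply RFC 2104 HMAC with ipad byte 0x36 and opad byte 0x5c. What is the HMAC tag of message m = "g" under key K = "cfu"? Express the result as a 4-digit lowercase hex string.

00f2

Key "cfu" = 63 66 75 is exactly B = 3 bytes: K' = 63 66 75.
K' ⊕ ipad = 55 50 43.  K' ⊕ opad = 3f 3a 29.
Inner input = (K'⊕ipad) ∥ m = 55 50 43 ∥ 67.
Inner hash: sum = 85+80+67+103 = 335 → 01 4f.
Outer input = (K'⊕opad) ∥ inner = 3f 3a 29 ∥ 01 4f.
Outer hash (tag): sum = 63+58+41+1+79 = 242 → 00 f2.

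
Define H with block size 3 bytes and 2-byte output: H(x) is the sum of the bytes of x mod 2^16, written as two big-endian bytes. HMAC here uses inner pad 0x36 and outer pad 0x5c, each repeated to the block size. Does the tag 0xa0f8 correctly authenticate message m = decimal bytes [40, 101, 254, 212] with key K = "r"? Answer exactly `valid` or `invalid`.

Key "r" = 72 is 1 byte ≤ B = 3; zero-pad to 3 bytes: K' = 72 00 00.
K' ⊕ ipad = 44 36 36; K' ⊕ opad = 2e 5c 5c.
Inner hash: sum = 68+54+54+40+101+254+212 = 783 → 03 0f.
Outer hash (recomputed tag): sum = 46+92+92+3+15 = 248 → 00 f8.
Recomputed tag = 00f8; claimed = a0f8 → mismatch.

invalid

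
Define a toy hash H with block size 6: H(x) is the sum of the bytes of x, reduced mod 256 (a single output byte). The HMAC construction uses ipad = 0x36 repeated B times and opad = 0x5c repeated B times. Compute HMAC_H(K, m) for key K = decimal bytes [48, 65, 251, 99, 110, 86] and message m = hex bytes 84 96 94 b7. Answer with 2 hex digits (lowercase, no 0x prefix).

Key decimal bytes [48, 65, 251, 99, 110, 86] = 30 41 fb 63 6e 56 is exactly B = 6 bytes: K' = 30 41 fb 63 6e 56.
K' ⊕ ipad = 06 77 cd 55 58 60.  K' ⊕ opad = 6c 1d a7 3f 32 0a.
Inner input = (K'⊕ipad) ∥ m = 06 77 cd 55 58 60 ∥ 84 96 94 b7.
Inner hash: sum = 6+119+205+85+88+96+132+150+148+183 = 1212; mod 256 = 188 → bc.
Outer input = (K'⊕opad) ∥ inner = 6c 1d a7 3f 32 0a ∥ bc.
Outer hash (tag): sum = 108+29+167+63+50+10+188 = 615; mod 256 = 103 → 67.

67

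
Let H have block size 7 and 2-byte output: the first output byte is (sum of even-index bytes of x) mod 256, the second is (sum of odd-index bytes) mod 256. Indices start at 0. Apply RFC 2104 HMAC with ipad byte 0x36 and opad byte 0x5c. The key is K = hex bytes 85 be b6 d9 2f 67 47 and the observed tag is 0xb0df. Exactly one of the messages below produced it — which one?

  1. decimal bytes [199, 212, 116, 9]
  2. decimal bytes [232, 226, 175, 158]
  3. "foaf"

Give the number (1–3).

Key hex bytes 85 be b6 d9 2f 67 47 is exactly B = 7 bytes: K' = 85 be b6 d9 2f 67 47.
K' ⊕ ipad = b3 88 80 ef 19 51 71; K' ⊕ opad = d9 e2 ea 85 73 3b 1b.
m1: inner = H(b3 88 80 ef 19 51 71 c7 d4 74 09) = 9a 03; tag = H(d9 e2 ea 85 73 3b 1b 9a 03) = 543c
m2: inner = H(b3 88 80 ef 19 51 71 e8 e2 af 9e) = 3d 5f; tag = H(d9 e2 ea 85 73 3b 1b 3d 5f) = b0df ← matches
m3: inner = H(b3 88 80 ef 19 51 71 66 6f 61 66) = 92 8f; tag = H(d9 e2 ea 85 73 3b 1b 92 8f) = e034

2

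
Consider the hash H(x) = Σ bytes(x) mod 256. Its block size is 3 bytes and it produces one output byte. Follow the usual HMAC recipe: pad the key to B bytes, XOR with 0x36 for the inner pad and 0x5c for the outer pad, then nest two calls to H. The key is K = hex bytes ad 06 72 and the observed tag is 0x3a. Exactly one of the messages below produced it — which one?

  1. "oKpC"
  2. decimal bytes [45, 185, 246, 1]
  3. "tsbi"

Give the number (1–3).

3

Key hex bytes ad 06 72 is exactly B = 3 bytes: K' = ad 06 72.
K' ⊕ ipad = 9b 30 44; K' ⊕ opad = f1 5a 2e.
m1: inner = H(9b 30 44 6f 4b 70 43) = 7c; tag = H(f1 5a 2e 7c) = f5
m2: inner = H(9b 30 44 2d b9 f6 01) = ec; tag = H(f1 5a 2e ec) = 65
m3: inner = H(9b 30 44 74 73 62 69) = c1; tag = H(f1 5a 2e c1) = 3a ← matches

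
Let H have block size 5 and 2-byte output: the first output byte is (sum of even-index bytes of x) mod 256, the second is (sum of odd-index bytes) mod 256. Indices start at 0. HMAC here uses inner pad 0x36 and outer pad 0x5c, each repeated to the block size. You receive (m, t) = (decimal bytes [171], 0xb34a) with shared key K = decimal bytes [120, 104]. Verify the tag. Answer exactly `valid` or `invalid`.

Key decimal bytes [120, 104] = 78 68 is 2 bytes ≤ B = 5; zero-pad to 5 bytes: K' = 78 68 00 00 00.
K' ⊕ ipad = 4e 5e 36 36 36; K' ⊕ opad = 24 34 5c 5c 5c.
Inner hash: even-index sum = 186 mod 256 = 186; odd-index sum = 319 mod 256 = 63 → ba 3f.
Outer hash (recomputed tag): even-index sum = 283 mod 256 = 27; odd-index sum = 330 mod 256 = 74 → 1b 4a.
Recomputed tag = 1b4a; claimed = b34a → mismatch.

invalid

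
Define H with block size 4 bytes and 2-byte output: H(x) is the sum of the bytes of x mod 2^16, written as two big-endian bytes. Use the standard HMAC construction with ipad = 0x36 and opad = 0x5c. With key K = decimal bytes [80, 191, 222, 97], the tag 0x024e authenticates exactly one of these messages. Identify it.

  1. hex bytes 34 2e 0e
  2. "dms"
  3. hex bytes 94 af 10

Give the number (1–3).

1

Key decimal bytes [80, 191, 222, 97] = 50 bf de 61 is exactly B = 4 bytes: K' = 50 bf de 61.
K' ⊕ ipad = 66 89 e8 57; K' ⊕ opad = 0c e3 82 3d.
m1: inner = H(66 89 e8 57 34 2e 0e) = 02 9e; tag = H(0c e3 82 3d 02 9e) = 024e ← matches
m2: inner = H(66 89 e8 57 64 6d 73) = 03 72; tag = H(0c e3 82 3d 03 72) = 0223
m3: inner = H(66 89 e8 57 94 af 10) = 03 81; tag = H(0c e3 82 3d 03 81) = 0232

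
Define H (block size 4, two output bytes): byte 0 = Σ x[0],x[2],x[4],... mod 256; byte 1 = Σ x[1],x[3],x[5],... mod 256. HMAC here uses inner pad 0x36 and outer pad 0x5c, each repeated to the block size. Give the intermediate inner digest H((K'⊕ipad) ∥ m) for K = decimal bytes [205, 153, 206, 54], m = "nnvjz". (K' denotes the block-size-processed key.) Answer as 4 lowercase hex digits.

5187

Key decimal bytes [205, 153, 206, 54] = cd 99 ce 36 is exactly B = 4 bytes: K' = cd 99 ce 36.
K' ⊕ ipad = fb af f8 00.
Inner input = fb af f8 00 ∥ 6e 6e 76 6a 7a.
Inner hash: even-index sum = 849 mod 256 = 81; odd-index sum = 391 mod 256 = 135 → 51 87.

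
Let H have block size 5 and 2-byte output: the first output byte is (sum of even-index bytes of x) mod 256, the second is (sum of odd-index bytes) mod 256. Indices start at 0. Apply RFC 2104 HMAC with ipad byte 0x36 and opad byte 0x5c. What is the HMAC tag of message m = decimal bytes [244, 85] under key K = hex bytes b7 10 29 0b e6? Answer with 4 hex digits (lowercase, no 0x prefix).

7168

Key hex bytes b7 10 29 0b e6 is exactly B = 5 bytes: K' = b7 10 29 0b e6.
K' ⊕ ipad = 81 26 1f 3d d0.  K' ⊕ opad = eb 4c 75 57 ba.
Inner input = (K'⊕ipad) ∥ m = 81 26 1f 3d d0 ∥ f4 55.
Inner hash: even-index sum = 453 mod 256 = 197; odd-index sum = 343 mod 256 = 87 → c5 57.
Outer input = (K'⊕opad) ∥ inner = eb 4c 75 57 ba ∥ c5 57.
Outer hash (tag): even-index sum = 625 mod 256 = 113; odd-index sum = 360 mod 256 = 104 → 71 68.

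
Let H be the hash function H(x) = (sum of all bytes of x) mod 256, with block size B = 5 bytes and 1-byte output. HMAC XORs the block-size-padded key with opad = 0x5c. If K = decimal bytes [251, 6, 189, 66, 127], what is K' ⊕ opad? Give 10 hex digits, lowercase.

a75ae11e23

Key decimal bytes [251, 6, 189, 66, 127] = fb 06 bd 42 7f is exactly B = 5 bytes: K' = fb 06 bd 42 7f.
XOR each byte with 0x5c: fb⊕5c=a7, 06⊕5c=5a, bd⊕5c=e1, 42⊕5c=1e, 7f⊕5c=23.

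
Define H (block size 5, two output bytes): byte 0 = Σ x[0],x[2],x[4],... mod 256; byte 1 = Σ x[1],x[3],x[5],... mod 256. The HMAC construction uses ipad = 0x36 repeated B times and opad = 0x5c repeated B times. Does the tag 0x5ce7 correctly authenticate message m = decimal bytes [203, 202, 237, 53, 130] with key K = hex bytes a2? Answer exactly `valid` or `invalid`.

invalid

Key hex bytes a2 is 1 byte ≤ B = 5; zero-pad to 5 bytes: K' = a2 00 00 00 00.
K' ⊕ ipad = 94 36 36 36 36; K' ⊕ opad = fe 5c 5c 5c 5c.
Inner hash: even-index sum = 511 mod 256 = 255; odd-index sum = 678 mod 256 = 166 → ff a6.
Outer hash (recomputed tag): even-index sum = 604 mod 256 = 92; odd-index sum = 439 mod 256 = 183 → 5c b7.
Recomputed tag = 5cb7; claimed = 5ce7 → mismatch.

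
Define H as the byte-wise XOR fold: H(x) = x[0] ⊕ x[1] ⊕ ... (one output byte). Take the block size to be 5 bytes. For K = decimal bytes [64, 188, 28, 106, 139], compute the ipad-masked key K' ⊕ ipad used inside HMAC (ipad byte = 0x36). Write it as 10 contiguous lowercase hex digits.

Key decimal bytes [64, 188, 28, 106, 139] = 40 bc 1c 6a 8b is exactly B = 5 bytes: K' = 40 bc 1c 6a 8b.
XOR each byte with 0x36: 40⊕36=76, bc⊕36=8a, 1c⊕36=2a, 6a⊕36=5c, 8b⊕36=bd.

768a2a5cbd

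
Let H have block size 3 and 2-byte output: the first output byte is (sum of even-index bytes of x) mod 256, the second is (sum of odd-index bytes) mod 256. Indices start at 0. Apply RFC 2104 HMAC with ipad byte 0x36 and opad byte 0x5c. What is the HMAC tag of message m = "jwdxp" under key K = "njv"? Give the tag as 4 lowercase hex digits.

Key "njv" = 6e 6a 76 is exactly B = 3 bytes: K' = 6e 6a 76.
K' ⊕ ipad = 58 5c 40.  K' ⊕ opad = 32 36 2a.
Inner input = (K'⊕ipad) ∥ m = 58 5c 40 ∥ 6a 77 64 78 70.
Inner hash: even-index sum = 391 mod 256 = 135; odd-index sum = 410 mod 256 = 154 → 87 9a.
Outer input = (K'⊕opad) ∥ inner = 32 36 2a ∥ 87 9a.
Outer hash (tag): even-index sum = 246 mod 256 = 246; odd-index sum = 189 mod 256 = 189 → f6 bd.

f6bd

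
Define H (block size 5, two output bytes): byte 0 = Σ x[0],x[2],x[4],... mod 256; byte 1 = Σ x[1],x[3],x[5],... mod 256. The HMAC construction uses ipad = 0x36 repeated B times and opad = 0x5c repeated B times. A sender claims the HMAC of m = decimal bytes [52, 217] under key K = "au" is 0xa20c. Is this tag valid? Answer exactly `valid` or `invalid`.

Key "au" = 61 75 is 2 bytes ≤ B = 5; zero-pad to 5 bytes: K' = 61 75 00 00 00.
K' ⊕ ipad = 57 43 36 36 36; K' ⊕ opad = 3d 29 5c 5c 5c.
Inner hash: even-index sum = 412 mod 256 = 156; odd-index sum = 173 mod 256 = 173 → 9c ad.
Outer hash (recomputed tag): even-index sum = 418 mod 256 = 162; odd-index sum = 289 mod 256 = 33 → a2 21.
Recomputed tag = a221; claimed = a20c → mismatch.

invalid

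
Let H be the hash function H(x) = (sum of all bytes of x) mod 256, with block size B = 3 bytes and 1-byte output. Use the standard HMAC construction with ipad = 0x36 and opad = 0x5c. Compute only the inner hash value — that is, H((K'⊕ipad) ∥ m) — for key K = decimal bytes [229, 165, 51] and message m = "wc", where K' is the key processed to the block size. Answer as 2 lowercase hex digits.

Key decimal bytes [229, 165, 51] = e5 a5 33 is exactly B = 3 bytes: K' = e5 a5 33.
K' ⊕ ipad = d3 93 05.
Inner input = d3 93 05 ∥ 77 63.
Inner hash: sum = 211+147+5+119+99 = 581; mod 256 = 69 → 45.

45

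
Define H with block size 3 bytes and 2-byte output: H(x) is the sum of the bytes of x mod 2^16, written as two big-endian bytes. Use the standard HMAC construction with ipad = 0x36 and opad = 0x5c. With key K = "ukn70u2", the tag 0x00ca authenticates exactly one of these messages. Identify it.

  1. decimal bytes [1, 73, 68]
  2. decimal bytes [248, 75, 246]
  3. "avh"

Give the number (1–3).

2

Key "ukn70u2" = 75 6b 6e 37 30 75 32 is 7 bytes > B = 3, so hash it first: H(key) = 02 5c, then zero-pad to 3 bytes: K' = 02 5c 00.
K' ⊕ ipad = 34 6a 36; K' ⊕ opad = 5e 00 5c.
m1: inner = H(34 6a 36 01 49 44) = 01 62; tag = H(5e 00 5c 01 62) = 011d
m2: inner = H(34 6a 36 f8 4b f6) = 03 0d; tag = H(5e 00 5c 03 0d) = 00ca ← matches
m3: inner = H(34 6a 36 61 76 68) = 02 13; tag = H(5e 00 5c 02 13) = 00cf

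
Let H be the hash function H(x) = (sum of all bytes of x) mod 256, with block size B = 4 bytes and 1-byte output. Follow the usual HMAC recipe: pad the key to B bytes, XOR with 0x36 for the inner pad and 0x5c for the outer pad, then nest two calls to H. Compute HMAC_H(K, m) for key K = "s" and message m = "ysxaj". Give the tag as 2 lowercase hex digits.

59

Key "s" = 73 is 1 byte ≤ B = 4; zero-pad to 4 bytes: K' = 73 00 00 00.
K' ⊕ ipad = 45 36 36 36.  K' ⊕ opad = 2f 5c 5c 5c.
Inner input = (K'⊕ipad) ∥ m = 45 36 36 36 ∥ 79 73 78 61 6a.
Inner hash: sum = 69+54+54+54+121+115+120+97+106 = 790; mod 256 = 22 → 16.
Outer input = (K'⊕opad) ∥ inner = 2f 5c 5c 5c ∥ 16.
Outer hash (tag): sum = 47+92+92+92+22 = 345; mod 256 = 89 → 59.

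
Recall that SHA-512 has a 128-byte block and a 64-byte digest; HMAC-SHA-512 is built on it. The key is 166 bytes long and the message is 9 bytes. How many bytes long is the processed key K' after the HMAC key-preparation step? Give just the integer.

128

Key is 166 > 128 bytes, so it is hashed to 64 bytes then zero-padded to 128: |K'| = 128.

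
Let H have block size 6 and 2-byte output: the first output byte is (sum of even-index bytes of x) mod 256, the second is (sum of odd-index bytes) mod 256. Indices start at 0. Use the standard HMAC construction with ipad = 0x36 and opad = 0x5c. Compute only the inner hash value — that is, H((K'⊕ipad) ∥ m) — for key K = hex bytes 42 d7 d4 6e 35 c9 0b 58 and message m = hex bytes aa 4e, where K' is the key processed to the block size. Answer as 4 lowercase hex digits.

Key hex bytes 42 d7 d4 6e 35 c9 0b 58 is 8 bytes > B = 6, so hash it first: H(key) = 56 66, then zero-pad to 6 bytes: K' = 56 66 00 00 00 00.
K' ⊕ ipad = 60 50 36 36 36 36.
Inner input = 60 50 36 36 36 36 ∥ aa 4e.
Inner hash: even-index sum = 374 mod 256 = 118; odd-index sum = 266 mod 256 = 10 → 76 0a.

760a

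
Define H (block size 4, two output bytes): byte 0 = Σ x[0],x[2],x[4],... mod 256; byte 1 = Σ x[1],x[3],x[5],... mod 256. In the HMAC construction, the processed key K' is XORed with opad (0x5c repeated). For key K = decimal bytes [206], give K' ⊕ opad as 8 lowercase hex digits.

Key decimal bytes [206] = ce is 1 byte ≤ B = 4; zero-pad to 4 bytes: K' = ce 00 00 00.
XOR each byte with 0x5c: ce⊕5c=92, 00⊕5c=5c, 00⊕5c=5c, 00⊕5c=5c.

925c5c5c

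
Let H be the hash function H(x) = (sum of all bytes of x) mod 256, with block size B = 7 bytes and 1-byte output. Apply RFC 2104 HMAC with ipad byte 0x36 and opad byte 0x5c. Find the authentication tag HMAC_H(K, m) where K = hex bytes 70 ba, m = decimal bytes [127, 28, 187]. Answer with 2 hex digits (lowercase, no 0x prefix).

Key hex bytes 70 ba is 2 bytes ≤ B = 7; zero-pad to 7 bytes: K' = 70 ba 00 00 00 00 00.
K' ⊕ ipad = 46 8c 36 36 36 36 36.  K' ⊕ opad = 2c e6 5c 5c 5c 5c 5c.
Inner input = (K'⊕ipad) ∥ m = 46 8c 36 36 36 36 36 ∥ 7f 1c bb.
Inner hash: sum = 70+140+54+54+54+54+54+127+28+187 = 822; mod 256 = 54 → 36.
Outer input = (K'⊕opad) ∥ inner = 2c e6 5c 5c 5c 5c 5c ∥ 36.
Outer hash (tag): sum = 44+230+92+92+92+92+92+54 = 788; mod 256 = 20 → 14.

14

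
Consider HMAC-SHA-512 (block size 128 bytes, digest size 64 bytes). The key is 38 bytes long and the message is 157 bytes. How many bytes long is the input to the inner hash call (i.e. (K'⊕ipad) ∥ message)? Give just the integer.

285

Key is 38 ≤ 128 bytes, zero-padded: |K'| = 128.
Inner input = (K'⊕ipad) ∥ m → 128 + 157 = 285 bytes.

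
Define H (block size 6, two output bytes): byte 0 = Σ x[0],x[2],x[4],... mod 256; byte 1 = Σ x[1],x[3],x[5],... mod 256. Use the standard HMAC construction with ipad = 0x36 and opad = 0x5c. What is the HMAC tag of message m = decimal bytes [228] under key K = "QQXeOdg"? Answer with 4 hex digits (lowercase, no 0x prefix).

7496

Key "QQXeOdg" = 51 51 58 65 4f 64 67 is 7 bytes > B = 6, so hash it first: H(key) = 5f 1a, then zero-pad to 6 bytes: K' = 5f 1a 00 00 00 00.
K' ⊕ ipad = 69 2c 36 36 36 36.  K' ⊕ opad = 03 46 5c 5c 5c 5c.
Inner input = (K'⊕ipad) ∥ m = 69 2c 36 36 36 36 ∥ e4.
Inner hash: even-index sum = 441 mod 256 = 185; odd-index sum = 152 mod 256 = 152 → b9 98.
Outer input = (K'⊕opad) ∥ inner = 03 46 5c 5c 5c 5c ∥ b9 98.
Outer hash (tag): even-index sum = 372 mod 256 = 116; odd-index sum = 406 mod 256 = 150 → 74 96.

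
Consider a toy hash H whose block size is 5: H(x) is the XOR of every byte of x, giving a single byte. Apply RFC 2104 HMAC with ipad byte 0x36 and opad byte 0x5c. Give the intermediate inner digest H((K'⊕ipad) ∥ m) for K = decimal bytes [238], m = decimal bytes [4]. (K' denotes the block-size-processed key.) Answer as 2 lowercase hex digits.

Key decimal bytes [238] = ee is 1 byte ≤ B = 5; zero-pad to 5 bytes: K' = ee 00 00 00 00.
K' ⊕ ipad = d8 36 36 36 36.
Inner input = d8 36 36 36 36 ∥ 04.
Inner hash: XOR d8⊕36⊕36⊕36⊕36⊕04 = dc.

dc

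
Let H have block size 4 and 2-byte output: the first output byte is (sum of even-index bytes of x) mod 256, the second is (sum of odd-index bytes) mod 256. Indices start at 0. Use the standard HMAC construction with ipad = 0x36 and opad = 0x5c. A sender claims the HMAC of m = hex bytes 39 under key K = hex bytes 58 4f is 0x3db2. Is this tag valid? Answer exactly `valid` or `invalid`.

invalid

Key hex bytes 58 4f is 2 bytes ≤ B = 4; zero-pad to 4 bytes: K' = 58 4f 00 00.
K' ⊕ ipad = 6e 79 36 36; K' ⊕ opad = 04 13 5c 5c.
Inner hash: even-index sum = 221 mod 256 = 221; odd-index sum = 175 mod 256 = 175 → dd af.
Outer hash (recomputed tag): even-index sum = 317 mod 256 = 61; odd-index sum = 286 mod 256 = 30 → 3d 1e.
Recomputed tag = 3d1e; claimed = 3db2 → mismatch.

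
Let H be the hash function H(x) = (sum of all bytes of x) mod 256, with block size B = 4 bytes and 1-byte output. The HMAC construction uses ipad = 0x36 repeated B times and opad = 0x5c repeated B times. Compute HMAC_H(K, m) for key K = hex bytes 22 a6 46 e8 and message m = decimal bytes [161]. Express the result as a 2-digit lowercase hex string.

d9

Key hex bytes 22 a6 46 e8 is exactly B = 4 bytes: K' = 22 a6 46 e8.
K' ⊕ ipad = 14 90 70 de.  K' ⊕ opad = 7e fa 1a b4.
Inner input = (K'⊕ipad) ∥ m = 14 90 70 de ∥ a1.
Inner hash: sum = 20+144+112+222+161 = 659; mod 256 = 147 → 93.
Outer input = (K'⊕opad) ∥ inner = 7e fa 1a b4 ∥ 93.
Outer hash (tag): sum = 126+250+26+180+147 = 729; mod 256 = 217 → d9.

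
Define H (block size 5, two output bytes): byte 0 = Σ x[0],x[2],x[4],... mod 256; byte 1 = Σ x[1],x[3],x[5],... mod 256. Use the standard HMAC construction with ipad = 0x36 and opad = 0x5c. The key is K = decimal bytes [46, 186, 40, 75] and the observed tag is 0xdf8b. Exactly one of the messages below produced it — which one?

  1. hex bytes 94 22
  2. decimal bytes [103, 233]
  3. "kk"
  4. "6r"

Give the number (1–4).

Key decimal bytes [46, 186, 40, 75] = 2e ba 28 4b is 4 bytes ≤ B = 5; zero-pad to 5 bytes: K' = 2e ba 28 4b 00.
K' ⊕ ipad = 18 8c 1e 7d 36; K' ⊕ opad = 72 e6 74 17 5c.
m1: inner = H(18 8c 1e 7d 36 94 22) = 8e 9d; tag = H(72 e6 74 17 5c 8e 9d) = df8b ← matches
m2: inner = H(18 8c 1e 7d 36 67 e9) = 55 70; tag = H(72 e6 74 17 5c 55 70) = b252
m3: inner = H(18 8c 1e 7d 36 6b 6b) = d7 74; tag = H(72 e6 74 17 5c d7 74) = b6d4
m4: inner = H(18 8c 1e 7d 36 36 72) = de 3f; tag = H(72 e6 74 17 5c de 3f) = 81db

1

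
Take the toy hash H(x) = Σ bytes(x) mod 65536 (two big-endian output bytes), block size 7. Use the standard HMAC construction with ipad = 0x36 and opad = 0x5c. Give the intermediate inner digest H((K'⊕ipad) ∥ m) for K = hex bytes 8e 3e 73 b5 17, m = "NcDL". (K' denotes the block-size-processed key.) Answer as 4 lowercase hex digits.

Key hex bytes 8e 3e 73 b5 17 is 5 bytes ≤ B = 7; zero-pad to 7 bytes: K' = 8e 3e 73 b5 17 00 00.
K' ⊕ ipad = b8 08 45 83 21 36 36.
Inner input = b8 08 45 83 21 36 36 ∥ 4e 63 44 4c.
Inner hash: sum = 184+8+69+131+33+54+54+78+99+68+76 = 854 → 03 56.

0356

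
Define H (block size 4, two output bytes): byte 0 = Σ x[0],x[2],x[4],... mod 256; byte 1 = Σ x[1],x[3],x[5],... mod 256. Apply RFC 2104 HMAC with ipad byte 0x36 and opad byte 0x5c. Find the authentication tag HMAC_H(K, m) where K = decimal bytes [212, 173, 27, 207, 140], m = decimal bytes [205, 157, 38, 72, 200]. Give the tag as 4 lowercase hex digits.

c1e1

Key decimal bytes [212, 173, 27, 207, 140] = d4 ad 1b cf 8c is 5 bytes > B = 4, so hash it first: H(key) = 7b 7c, then zero-pad to 4 bytes: K' = 7b 7c 00 00.
K' ⊕ ipad = 4d 4a 36 36.  K' ⊕ opad = 27 20 5c 5c.
Inner input = (K'⊕ipad) ∥ m = 4d 4a 36 36 ∥ cd 9d 26 48 c8.
Inner hash: even-index sum = 574 mod 256 = 62; odd-index sum = 357 mod 256 = 101 → 3e 65.
Outer input = (K'⊕opad) ∥ inner = 27 20 5c 5c ∥ 3e 65.
Outer hash (tag): even-index sum = 193 mod 256 = 193; odd-index sum = 225 mod 256 = 225 → c1 e1.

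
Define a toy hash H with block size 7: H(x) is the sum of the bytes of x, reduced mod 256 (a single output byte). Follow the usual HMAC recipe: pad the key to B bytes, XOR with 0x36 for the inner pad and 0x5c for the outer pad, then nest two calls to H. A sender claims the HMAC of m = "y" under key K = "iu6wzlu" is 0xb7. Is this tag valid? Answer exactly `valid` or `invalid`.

Key "iu6wzlu" = 69 75 36 77 7a 6c 75 is exactly B = 7 bytes: K' = 69 75 36 77 7a 6c 75.
K' ⊕ ipad = 5f 43 00 41 4c 5a 43; K' ⊕ opad = 35 29 6a 2b 26 30 29.
Inner hash: sum = 95+67+0+65+76+90+67+121 = 581; mod 256 = 69 → 45.
Outer hash (recomputed tag): sum = 53+41+106+43+38+48+41+69 = 439; mod 256 = 183 → b7.
Recomputed tag = b7; claimed = b7 → match.

valid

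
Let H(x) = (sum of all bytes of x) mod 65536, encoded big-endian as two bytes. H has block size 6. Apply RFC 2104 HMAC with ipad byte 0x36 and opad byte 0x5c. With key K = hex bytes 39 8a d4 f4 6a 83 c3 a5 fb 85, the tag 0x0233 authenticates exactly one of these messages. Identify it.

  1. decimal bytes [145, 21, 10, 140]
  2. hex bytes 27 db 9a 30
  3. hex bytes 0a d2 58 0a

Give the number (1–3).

2

Key hex bytes 39 8a d4 f4 6a 83 c3 a5 fb 85 is 10 bytes > B = 6, so hash it first: H(key) = 06 60, then zero-pad to 6 bytes: K' = 06 60 00 00 00 00.
K' ⊕ ipad = 30 56 36 36 36 36; K' ⊕ opad = 5a 3c 5c 5c 5c 5c.
m1: inner = H(30 56 36 36 36 36 91 15 0a 8c) = 02 9a; tag = H(5a 3c 5c 5c 5c 5c 02 9a) = 02a2
m2: inner = H(30 56 36 36 36 36 27 db 9a 30) = 03 2a; tag = H(5a 3c 5c 5c 5c 5c 03 2a) = 0233 ← matches
m3: inner = H(30 56 36 36 36 36 0a d2 58 0a) = 02 9c; tag = H(5a 3c 5c 5c 5c 5c 02 9c) = 02a4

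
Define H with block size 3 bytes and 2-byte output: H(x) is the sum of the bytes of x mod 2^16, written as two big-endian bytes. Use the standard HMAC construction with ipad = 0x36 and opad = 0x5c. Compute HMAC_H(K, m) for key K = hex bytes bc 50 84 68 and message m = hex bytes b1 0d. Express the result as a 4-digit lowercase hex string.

0257

Key hex bytes bc 50 84 68 is 4 bytes > B = 3, so hash it first: H(key) = 01 f8, then zero-pad to 3 bytes: K' = 01 f8 00.
K' ⊕ ipad = 37 ce 36.  K' ⊕ opad = 5d a4 5c.
Inner input = (K'⊕ipad) ∥ m = 37 ce 36 ∥ b1 0d.
Inner hash: sum = 55+206+54+177+13 = 505 → 01 f9.
Outer input = (K'⊕opad) ∥ inner = 5d a4 5c ∥ 01 f9.
Outer hash (tag): sum = 93+164+92+1+249 = 599 → 02 57.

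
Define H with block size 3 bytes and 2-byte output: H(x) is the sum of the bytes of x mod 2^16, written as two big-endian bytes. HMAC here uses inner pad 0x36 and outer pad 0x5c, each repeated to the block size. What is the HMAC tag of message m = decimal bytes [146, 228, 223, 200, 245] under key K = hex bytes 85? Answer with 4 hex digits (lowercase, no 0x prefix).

Key hex bytes 85 is 1 byte ≤ B = 3; zero-pad to 3 bytes: K' = 85 00 00.
K' ⊕ ipad = b3 36 36.  K' ⊕ opad = d9 5c 5c.
Inner input = (K'⊕ipad) ∥ m = b3 36 36 ∥ 92 e4 df c8 f5.
Inner hash: sum = 179+54+54+146+228+223+200+245 = 1329 → 05 31.
Outer input = (K'⊕opad) ∥ inner = d9 5c 5c ∥ 05 31.
Outer hash (tag): sum = 217+92+92+5+49 = 455 → 01 c7.

01c7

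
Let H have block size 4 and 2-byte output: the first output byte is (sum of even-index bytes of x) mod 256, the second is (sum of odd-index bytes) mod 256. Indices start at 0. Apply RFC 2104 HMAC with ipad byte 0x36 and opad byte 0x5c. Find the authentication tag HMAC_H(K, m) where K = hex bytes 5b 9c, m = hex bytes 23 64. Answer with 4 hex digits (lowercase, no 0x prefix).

2960

Key hex bytes 5b 9c is 2 bytes ≤ B = 4; zero-pad to 4 bytes: K' = 5b 9c 00 00.
K' ⊕ ipad = 6d aa 36 36.  K' ⊕ opad = 07 c0 5c 5c.
Inner input = (K'⊕ipad) ∥ m = 6d aa 36 36 ∥ 23 64.
Inner hash: even-index sum = 198 mod 256 = 198; odd-index sum = 324 mod 256 = 68 → c6 44.
Outer input = (K'⊕opad) ∥ inner = 07 c0 5c 5c ∥ c6 44.
Outer hash (tag): even-index sum = 297 mod 256 = 41; odd-index sum = 352 mod 256 = 96 → 29 60.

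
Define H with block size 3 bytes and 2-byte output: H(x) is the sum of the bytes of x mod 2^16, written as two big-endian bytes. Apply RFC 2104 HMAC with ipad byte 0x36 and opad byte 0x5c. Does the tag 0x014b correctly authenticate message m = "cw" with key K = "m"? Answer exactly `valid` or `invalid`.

Key "m" = 6d is 1 byte ≤ B = 3; zero-pad to 3 bytes: K' = 6d 00 00.
K' ⊕ ipad = 5b 36 36; K' ⊕ opad = 31 5c 5c.
Inner hash: sum = 91+54+54+99+119 = 417 → 01 a1.
Outer hash (recomputed tag): sum = 49+92+92+1+161 = 395 → 01 8b.
Recomputed tag = 018b; claimed = 014b → mismatch.

invalid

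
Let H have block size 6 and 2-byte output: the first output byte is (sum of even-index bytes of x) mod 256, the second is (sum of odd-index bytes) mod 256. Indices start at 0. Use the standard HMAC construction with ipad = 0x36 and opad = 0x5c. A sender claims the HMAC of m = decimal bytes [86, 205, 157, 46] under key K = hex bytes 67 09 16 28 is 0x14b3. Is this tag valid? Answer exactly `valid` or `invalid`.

Key hex bytes 67 09 16 28 is 4 bytes ≤ B = 6; zero-pad to 6 bytes: K' = 67 09 16 28 00 00.
K' ⊕ ipad = 51 3f 20 1e 36 36; K' ⊕ opad = 3b 55 4a 74 5c 5c.
Inner hash: even-index sum = 410 mod 256 = 154; odd-index sum = 398 mod 256 = 142 → 9a 8e.
Outer hash (recomputed tag): even-index sum = 379 mod 256 = 123; odd-index sum = 435 mod 256 = 179 → 7b b3.
Recomputed tag = 7bb3; claimed = 14b3 → mismatch.

invalid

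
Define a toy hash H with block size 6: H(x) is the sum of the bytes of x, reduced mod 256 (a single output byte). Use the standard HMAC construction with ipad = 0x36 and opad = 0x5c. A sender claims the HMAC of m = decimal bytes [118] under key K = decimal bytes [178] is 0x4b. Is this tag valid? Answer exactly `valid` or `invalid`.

Key decimal bytes [178] = b2 is 1 byte ≤ B = 6; zero-pad to 6 bytes: K' = b2 00 00 00 00 00.
K' ⊕ ipad = 84 36 36 36 36 36; K' ⊕ opad = ee 5c 5c 5c 5c 5c.
Inner hash: sum = 132+54+54+54+54+54+118 = 520; mod 256 = 8 → 08.
Outer hash (recomputed tag): sum = 238+92+92+92+92+92+8 = 706; mod 256 = 194 → c2.
Recomputed tag = c2; claimed = 4b → mismatch.

invalid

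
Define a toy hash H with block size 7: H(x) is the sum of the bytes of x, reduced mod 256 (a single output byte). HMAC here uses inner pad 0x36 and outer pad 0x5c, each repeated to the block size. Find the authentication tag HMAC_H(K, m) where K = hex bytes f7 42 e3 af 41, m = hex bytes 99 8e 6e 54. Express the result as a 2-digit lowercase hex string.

bf

Key hex bytes f7 42 e3 af 41 is 5 bytes ≤ B = 7; zero-pad to 7 bytes: K' = f7 42 e3 af 41 00 00.
K' ⊕ ipad = c1 74 d5 99 77 36 36.  K' ⊕ opad = ab 1e bf f3 1d 5c 5c.
Inner input = (K'⊕ipad) ∥ m = c1 74 d5 99 77 36 36 ∥ 99 8e 6e 54.
Inner hash: sum = 193+116+213+153+119+54+54+153+142+110+84 = 1391; mod 256 = 111 → 6f.
Outer input = (K'⊕opad) ∥ inner = ab 1e bf f3 1d 5c 5c ∥ 6f.
Outer hash (tag): sum = 171+30+191+243+29+92+92+111 = 959; mod 256 = 191 → bf.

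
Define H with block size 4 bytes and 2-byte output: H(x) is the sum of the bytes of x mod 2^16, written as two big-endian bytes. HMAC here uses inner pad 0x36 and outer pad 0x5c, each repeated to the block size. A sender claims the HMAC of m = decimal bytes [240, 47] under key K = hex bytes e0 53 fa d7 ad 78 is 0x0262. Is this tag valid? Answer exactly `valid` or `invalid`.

valid

Key hex bytes e0 53 fa d7 ad 78 is 6 bytes > B = 4, so hash it first: H(key) = 04 29, then zero-pad to 4 bytes: K' = 04 29 00 00.
K' ⊕ ipad = 32 1f 36 36; K' ⊕ opad = 58 75 5c 5c.
Inner hash: sum = 50+31+54+54+240+47 = 476 → 01 dc.
Outer hash (recomputed tag): sum = 88+117+92+92+1+220 = 610 → 02 62.
Recomputed tag = 0262; claimed = 0262 → match.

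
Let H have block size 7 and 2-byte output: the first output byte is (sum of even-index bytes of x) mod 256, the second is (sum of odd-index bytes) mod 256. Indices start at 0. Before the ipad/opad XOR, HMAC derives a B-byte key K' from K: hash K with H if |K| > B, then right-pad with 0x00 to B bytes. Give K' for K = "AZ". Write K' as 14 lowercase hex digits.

Key "AZ" = 41 5a is 2 bytes ≤ B = 7; zero-pad to 7 bytes: K' = 41 5a 00 00 00 00 00.

415a0000000000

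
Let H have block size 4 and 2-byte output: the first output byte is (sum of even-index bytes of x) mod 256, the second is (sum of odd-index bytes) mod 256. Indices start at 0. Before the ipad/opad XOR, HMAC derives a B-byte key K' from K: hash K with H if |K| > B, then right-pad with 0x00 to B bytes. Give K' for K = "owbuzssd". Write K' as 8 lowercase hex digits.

bec30000

|K| = 8 > B = 4, so first hash the key.
H(K): even-index sum = 446 mod 256 = 190; odd-index sum = 451 mod 256 = 195 → be c3.
Zero-pad H(K) = be c3 to 4 bytes: K' = be c3 00 00.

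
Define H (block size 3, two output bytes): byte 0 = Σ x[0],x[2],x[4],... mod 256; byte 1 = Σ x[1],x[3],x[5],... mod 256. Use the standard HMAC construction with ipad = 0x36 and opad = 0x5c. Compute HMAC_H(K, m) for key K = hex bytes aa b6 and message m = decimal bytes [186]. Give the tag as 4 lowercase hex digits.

8cbc

Key hex bytes aa b6 is 2 bytes ≤ B = 3; zero-pad to 3 bytes: K' = aa b6 00.
K' ⊕ ipad = 9c 80 36.  K' ⊕ opad = f6 ea 5c.
Inner input = (K'⊕ipad) ∥ m = 9c 80 36 ∥ ba.
Inner hash: even-index sum = 210 mod 256 = 210; odd-index sum = 314 mod 256 = 58 → d2 3a.
Outer input = (K'⊕opad) ∥ inner = f6 ea 5c ∥ d2 3a.
Outer hash (tag): even-index sum = 396 mod 256 = 140; odd-index sum = 444 mod 256 = 188 → 8c bc.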